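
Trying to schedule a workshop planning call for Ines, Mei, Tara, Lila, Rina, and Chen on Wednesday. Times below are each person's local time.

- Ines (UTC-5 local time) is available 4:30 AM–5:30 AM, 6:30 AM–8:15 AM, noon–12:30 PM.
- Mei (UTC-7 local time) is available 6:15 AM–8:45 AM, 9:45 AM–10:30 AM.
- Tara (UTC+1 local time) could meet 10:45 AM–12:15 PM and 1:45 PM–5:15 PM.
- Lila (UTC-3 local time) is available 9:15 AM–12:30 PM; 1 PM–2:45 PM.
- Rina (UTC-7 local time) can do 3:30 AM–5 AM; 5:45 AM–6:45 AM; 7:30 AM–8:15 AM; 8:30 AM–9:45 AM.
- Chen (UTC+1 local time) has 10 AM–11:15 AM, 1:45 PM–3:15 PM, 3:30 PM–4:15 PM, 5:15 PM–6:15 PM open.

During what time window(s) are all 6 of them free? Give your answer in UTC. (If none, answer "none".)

none

Ines in UTC: 09:30-10:30, 11:30-13:15, 17:00-17:30 (add 5h to convert from UTC-5).
Mei in UTC: 13:15-15:45, 16:45-17:30 (add 7h to convert from UTC-7).
Tara in UTC: 09:45-11:15, 12:45-16:15 (subtract 1h to convert from UTC+1).
Lila in UTC: 12:15-15:30, 16:00-17:45 (add 3h to convert from UTC-3).
Rina in UTC: 10:30-12:00, 12:45-13:45, 14:30-15:15, 15:30-16:45 (add 7h to convert from UTC-7).
Chen in UTC: 09:00-10:15, 12:45-14:15, 14:30-15:15, 16:15-17:15 (subtract 1h to convert from UTC+1).
Ines ∩ Mei: 17:00-17:30.
Ines ∩ Mei ∩ Tara: ∅.
Ines ∩ Mei ∩ Tara ∩ Lila: ∅.
Ines ∩ Mei ∩ Tara ∩ Lila ∩ Rina: ∅.
Ines ∩ Mei ∩ Tara ∩ Lila ∩ Rina ∩ Chen: ∅.
There is no time when everyone is free.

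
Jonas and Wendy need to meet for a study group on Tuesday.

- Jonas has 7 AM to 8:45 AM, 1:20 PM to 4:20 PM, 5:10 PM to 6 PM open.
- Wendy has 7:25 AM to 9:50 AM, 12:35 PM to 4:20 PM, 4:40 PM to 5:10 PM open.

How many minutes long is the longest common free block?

Jonas ∩ Wendy: 07:25-08:45, 13:20-16:20.
The longest is 13:20-16:20 at 180 minutes.

180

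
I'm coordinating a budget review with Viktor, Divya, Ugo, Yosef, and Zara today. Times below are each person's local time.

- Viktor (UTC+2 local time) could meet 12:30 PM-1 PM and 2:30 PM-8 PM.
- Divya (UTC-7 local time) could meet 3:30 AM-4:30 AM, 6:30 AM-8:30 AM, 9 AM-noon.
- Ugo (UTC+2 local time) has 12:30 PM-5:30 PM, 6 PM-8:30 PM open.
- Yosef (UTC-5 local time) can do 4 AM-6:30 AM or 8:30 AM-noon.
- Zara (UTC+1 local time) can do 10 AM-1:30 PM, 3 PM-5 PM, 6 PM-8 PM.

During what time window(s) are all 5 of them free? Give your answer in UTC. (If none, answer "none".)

10:30-11:00, 14:00-15:30

Viktor in UTC: 10:30-11:00, 12:30-18:00 (subtract 2h to convert from UTC+2).
Divya in UTC: 10:30-11:30, 13:30-15:30, 16:00-19:00 (add 7h to convert from UTC-7).
Ugo in UTC: 10:30-15:30, 16:00-18:30 (subtract 2h to convert from UTC+2).
Yosef in UTC: 09:00-11:30, 13:30-17:00 (add 5h to convert from UTC-5).
Zara in UTC: 09:00-12:30, 14:00-16:00, 17:00-19:00 (subtract 1h to convert from UTC+1).
Viktor ∩ Divya: 10:30-11:00, 13:30-15:30, 16:00-18:00.
Viktor ∩ Divya ∩ Ugo: 10:30-11:00, 13:30-15:30, 16:00-18:00.
Viktor ∩ Divya ∩ Ugo ∩ Yosef: 10:30-11:00, 13:30-15:30, 16:00-17:00.
Viktor ∩ Divya ∩ Ugo ∩ Yosef ∩ Zara: 10:30-11:00, 14:00-15:30.
So the common availability across everyone is 10:30-11:00, 14:00-15:30.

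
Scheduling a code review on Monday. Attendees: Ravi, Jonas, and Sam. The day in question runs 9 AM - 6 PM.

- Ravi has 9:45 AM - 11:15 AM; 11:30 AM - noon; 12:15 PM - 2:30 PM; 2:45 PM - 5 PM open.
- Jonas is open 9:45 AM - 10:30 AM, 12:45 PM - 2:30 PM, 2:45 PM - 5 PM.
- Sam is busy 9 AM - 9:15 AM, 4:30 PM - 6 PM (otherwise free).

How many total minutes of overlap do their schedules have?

Ravi free: 09:45-11:15, 11:30-12:00, 12:15-14:30, 14:45-17:00.
Jonas free: 09:45-10:30, 12:45-14:30, 14:45-17:00.
Sam free: 09:15-16:30 (invert busy blocks within the working day).
Ravi ∩ Jonas: 09:45-10:30, 12:45-14:30, 14:45-17:00.
Ravi ∩ Jonas ∩ Sam: 09:45-10:30, 12:45-14:30, 14:45-16:30.
Those are the intersection windows.
Summing the common windows: 45 + 105 + 105 = 255 minutes.

255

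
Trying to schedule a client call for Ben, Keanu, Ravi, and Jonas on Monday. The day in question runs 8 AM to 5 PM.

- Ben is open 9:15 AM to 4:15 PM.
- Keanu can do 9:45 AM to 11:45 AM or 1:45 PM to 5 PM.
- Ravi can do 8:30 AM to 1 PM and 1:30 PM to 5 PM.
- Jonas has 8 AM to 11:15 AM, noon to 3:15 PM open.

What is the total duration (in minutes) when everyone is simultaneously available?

Ben ∩ Keanu: 09:45-11:45, 13:45-16:15.
Ben ∩ Keanu ∩ Ravi: 09:45-11:45, 13:45-16:15.
Ben ∩ Keanu ∩ Ravi ∩ Jonas: 09:45-11:15, 13:45-15:15.
So the common availability across everyone is 09:45-11:15, 13:45-15:15.
Summing the common windows: 90 + 90 = 180 minutes.

180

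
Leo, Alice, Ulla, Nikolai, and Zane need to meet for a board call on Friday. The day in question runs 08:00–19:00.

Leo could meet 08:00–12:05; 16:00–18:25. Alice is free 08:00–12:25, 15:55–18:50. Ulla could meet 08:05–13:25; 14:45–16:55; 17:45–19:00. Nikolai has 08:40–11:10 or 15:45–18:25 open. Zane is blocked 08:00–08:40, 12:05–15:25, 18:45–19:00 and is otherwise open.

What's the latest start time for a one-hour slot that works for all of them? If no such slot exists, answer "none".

10:10

Leo free: 08:00-12:05, 16:00-18:25.
Alice free: 08:00-12:25, 15:55-18:50.
Ulla free: 08:05-13:25, 14:45-16:55, 17:45-19:00.
Nikolai free: 08:40-11:10, 15:45-18:25.
Zane free: 08:40-12:05, 15:25-18:45 (invert busy blocks within the working day).
Leo ∩ Alice: 08:00-12:05, 16:00-18:25.
Leo ∩ Alice ∩ Ulla: 08:05-12:05, 16:00-16:55, 17:45-18:25.
Leo ∩ Alice ∩ Ulla ∩ Nikolai: 08:40-11:10, 16:00-16:55, 17:45-18:25.
Leo ∩ Alice ∩ Ulla ∩ Nikolai ∩ Zane: 08:40-11:10, 16:00-16:55, 17:45-18:25.
Those are the intersection windows.
The last common window of at least 60 minutes is 08:40-11:10; a 60-minute meeting can start as late as 10:10 and still end by 11:10.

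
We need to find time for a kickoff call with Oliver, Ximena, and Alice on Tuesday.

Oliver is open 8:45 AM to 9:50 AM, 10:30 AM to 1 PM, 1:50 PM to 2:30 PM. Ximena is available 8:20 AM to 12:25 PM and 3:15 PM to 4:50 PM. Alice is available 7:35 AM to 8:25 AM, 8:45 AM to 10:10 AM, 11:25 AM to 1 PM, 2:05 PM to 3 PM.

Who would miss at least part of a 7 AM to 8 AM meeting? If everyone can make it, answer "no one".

Oliver: not fully free for 07:00-08:00. Ximena: not fully free for 07:00-08:00. Alice: not fully free for 07:00-08:00.

Alice, Oliver, Ximena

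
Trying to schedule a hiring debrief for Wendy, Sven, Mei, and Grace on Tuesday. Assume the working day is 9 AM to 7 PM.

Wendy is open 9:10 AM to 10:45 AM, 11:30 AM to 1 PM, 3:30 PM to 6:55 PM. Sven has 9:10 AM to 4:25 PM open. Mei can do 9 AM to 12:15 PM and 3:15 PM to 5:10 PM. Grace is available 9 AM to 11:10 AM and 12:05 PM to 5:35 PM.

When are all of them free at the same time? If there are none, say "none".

Wendy ∩ Sven: 09:10-10:45, 11:30-13:00, 15:30-16:25.
Wendy ∩ Sven ∩ Mei: 09:10-10:45, 11:30-12:15, 15:30-16:25.
Wendy ∩ Sven ∩ Mei ∩ Grace: 09:10-10:45, 12:05-12:15, 15:30-16:25.

09:10-10:45, 12:05-12:15, 15:30-16:25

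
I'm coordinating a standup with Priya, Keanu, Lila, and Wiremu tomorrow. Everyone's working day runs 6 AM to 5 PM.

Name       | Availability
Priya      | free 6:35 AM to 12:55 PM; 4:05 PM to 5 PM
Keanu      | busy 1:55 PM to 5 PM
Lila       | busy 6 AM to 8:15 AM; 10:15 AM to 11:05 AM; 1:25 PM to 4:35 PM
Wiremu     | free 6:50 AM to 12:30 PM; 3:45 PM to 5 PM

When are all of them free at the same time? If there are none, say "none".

08:15-10:15, 11:05-12:30

Priya free: 06:35-12:55, 16:05-17:00.
Keanu free: 06:00-13:55 (invert busy blocks within the working day).
Lila free: 08:15-10:15, 11:05-13:25, 16:35-17:00 (invert busy blocks within the working day).
Wiremu free: 06:50-12:30, 15:45-17:00.
Priya ∩ Keanu: 06:35-12:55.
Priya ∩ Keanu ∩ Lila: 08:15-10:15, 11:05-12:55.
Priya ∩ Keanu ∩ Lila ∩ Wiremu: 08:15-10:15, 11:05-12:30.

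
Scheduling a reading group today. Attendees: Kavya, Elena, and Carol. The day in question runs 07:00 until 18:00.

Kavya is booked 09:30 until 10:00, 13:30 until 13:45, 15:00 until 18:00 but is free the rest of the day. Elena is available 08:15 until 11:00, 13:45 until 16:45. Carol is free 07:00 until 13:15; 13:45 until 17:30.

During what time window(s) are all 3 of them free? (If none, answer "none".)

Kavya free: 07:00-09:30, 10:00-13:30, 13:45-15:00 (invert busy blocks within the working day).
Elena free: 08:15-11:00, 13:45-16:45.
Carol free: 07:00-13:15, 13:45-17:30.
Kavya ∩ Elena: 08:15-09:30, 10:00-11:00, 13:45-15:00.
Kavya ∩ Elena ∩ Carol: 08:15-09:30, 10:00-11:00, 13:45-15:00.
Those are the intersection windows.

08:15-09:30, 10:00-11:00, 13:45-15:00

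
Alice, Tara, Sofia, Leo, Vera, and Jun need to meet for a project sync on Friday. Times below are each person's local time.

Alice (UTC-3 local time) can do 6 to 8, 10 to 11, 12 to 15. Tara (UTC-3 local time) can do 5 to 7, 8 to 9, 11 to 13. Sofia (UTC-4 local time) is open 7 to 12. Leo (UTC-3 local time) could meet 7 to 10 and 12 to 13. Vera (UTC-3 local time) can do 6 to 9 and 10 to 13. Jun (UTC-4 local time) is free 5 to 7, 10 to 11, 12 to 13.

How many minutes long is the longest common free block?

Alice in UTC: 09:00-11:00, 13:00-14:00, 15:00-18:00 (add 3h to convert from UTC-3).
Tara in UTC: 08:00-10:00, 11:00-12:00, 14:00-16:00 (add 3h to convert from UTC-3).
Sofia in UTC: 11:00-16:00 (add 4h to convert from UTC-4).
Leo in UTC: 10:00-13:00, 15:00-16:00 (add 3h to convert from UTC-3).
Vera in UTC: 09:00-12:00, 13:00-16:00 (add 3h to convert from UTC-3).
Jun in UTC: 09:00-11:00, 14:00-15:00, 16:00-17:00 (add 4h to convert from UTC-4).
Alice ∩ Tara: 09:00-10:00, 15:00-16:00.
Alice ∩ Tara ∩ Sofia: 15:00-16:00.
Alice ∩ Tara ∩ Sofia ∩ Leo: 15:00-16:00.
Alice ∩ Tara ∩ Sofia ∩ Leo ∩ Vera: 15:00-16:00.
Alice ∩ Tara ∩ Sofia ∩ Leo ∩ Vera ∩ Jun: ∅.
There is no time when everyone is free.
No common window exists, so the longest block is 0 minutes.

0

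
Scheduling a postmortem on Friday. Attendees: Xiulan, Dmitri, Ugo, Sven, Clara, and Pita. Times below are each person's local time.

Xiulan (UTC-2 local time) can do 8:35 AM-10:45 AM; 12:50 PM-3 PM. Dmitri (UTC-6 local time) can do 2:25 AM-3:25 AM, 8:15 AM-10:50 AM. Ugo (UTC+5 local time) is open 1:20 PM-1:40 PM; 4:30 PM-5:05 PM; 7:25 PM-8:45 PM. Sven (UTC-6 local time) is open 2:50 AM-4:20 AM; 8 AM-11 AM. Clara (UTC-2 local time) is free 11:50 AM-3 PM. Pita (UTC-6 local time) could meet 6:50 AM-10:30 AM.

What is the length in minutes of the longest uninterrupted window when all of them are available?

55

Xiulan in UTC: 10:35-12:45, 14:50-17:00 (add 2h to convert from UTC-2).
Dmitri in UTC: 08:25-09:25, 14:15-16:50 (add 6h to convert from UTC-6).
Ugo in UTC: 08:20-08:40, 11:30-12:05, 14:25-15:45 (subtract 5h to convert from UTC+5).
Sven in UTC: 08:50-10:20, 14:00-17:00 (add 6h to convert from UTC-6).
Clara in UTC: 13:50-17:00 (add 2h to convert from UTC-2).
Pita in UTC: 12:50-16:30 (add 6h to convert from UTC-6).
Xiulan ∩ Dmitri: 14:50-16:50.
Xiulan ∩ Dmitri ∩ Ugo: 14:50-15:45.
Xiulan ∩ Dmitri ∩ Ugo ∩ Sven: 14:50-15:45.
Xiulan ∩ Dmitri ∩ Ugo ∩ Sven ∩ Clara: 14:50-15:45.
Xiulan ∩ Dmitri ∩ Ugo ∩ Sven ∩ Clara ∩ Pita: 14:50-15:45.
So the common availability across everyone is 14:50-15:45.
The longest is 14:50-15:45 at 55 minutes.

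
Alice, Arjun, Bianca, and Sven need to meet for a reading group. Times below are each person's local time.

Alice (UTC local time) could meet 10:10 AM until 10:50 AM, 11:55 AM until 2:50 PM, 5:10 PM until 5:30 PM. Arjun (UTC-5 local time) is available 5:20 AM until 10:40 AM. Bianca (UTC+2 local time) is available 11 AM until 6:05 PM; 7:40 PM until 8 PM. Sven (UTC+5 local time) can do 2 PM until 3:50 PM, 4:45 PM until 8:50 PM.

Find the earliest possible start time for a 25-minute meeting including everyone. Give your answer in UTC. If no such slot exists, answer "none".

10:20

Alice in UTC: 10:10-10:50, 11:55-14:50, 17:10-17:30.
Arjun in UTC: 10:20-15:40 (add 5h to convert from UTC-5).
Bianca in UTC: 09:00-16:05, 17:40-18:00 (subtract 2h to convert from UTC+2).
Sven in UTC: 09:00-10:50, 11:45-15:50 (subtract 5h to convert from UTC+5).
Alice ∩ Arjun: 10:20-10:50, 11:55-14:50.
Alice ∩ Arjun ∩ Bianca: 10:20-10:50, 11:55-14:50.
Alice ∩ Arjun ∩ Bianca ∩ Sven: 10:20-10:50, 11:55-14:50.
So the common availability across everyone is 10:20-10:50, 11:55-14:50.
The first common window of at least 25 minutes is 10:20-10:50, so the earliest start is 10:20.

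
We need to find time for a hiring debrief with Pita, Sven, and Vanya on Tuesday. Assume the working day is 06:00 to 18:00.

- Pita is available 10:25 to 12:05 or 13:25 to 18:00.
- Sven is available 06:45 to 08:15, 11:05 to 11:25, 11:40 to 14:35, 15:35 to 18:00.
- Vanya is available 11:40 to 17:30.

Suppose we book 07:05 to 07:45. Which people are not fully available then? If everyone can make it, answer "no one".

Pita, Vanya

Pita: not fully free for 07:05-07:45. Sven: free for 07:05-07:45. Vanya: not fully free for 07:05-07:45.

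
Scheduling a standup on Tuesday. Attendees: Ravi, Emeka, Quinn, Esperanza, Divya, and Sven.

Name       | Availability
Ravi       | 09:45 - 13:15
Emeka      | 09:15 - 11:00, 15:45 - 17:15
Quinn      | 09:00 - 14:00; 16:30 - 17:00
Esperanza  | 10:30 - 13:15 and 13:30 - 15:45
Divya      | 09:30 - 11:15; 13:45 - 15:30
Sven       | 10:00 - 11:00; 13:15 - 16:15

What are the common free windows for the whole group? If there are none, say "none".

10:30-11:00

Ravi ∩ Emeka: 09:45-11:00.
Ravi ∩ Emeka ∩ Quinn: 09:45-11:00.
Ravi ∩ Emeka ∩ Quinn ∩ Esperanza: 10:30-11:00.
Ravi ∩ Emeka ∩ Quinn ∩ Esperanza ∩ Divya: 10:30-11:00.
Ravi ∩ Emeka ∩ Quinn ∩ Esperanza ∩ Divya ∩ Sven: 10:30-11:00.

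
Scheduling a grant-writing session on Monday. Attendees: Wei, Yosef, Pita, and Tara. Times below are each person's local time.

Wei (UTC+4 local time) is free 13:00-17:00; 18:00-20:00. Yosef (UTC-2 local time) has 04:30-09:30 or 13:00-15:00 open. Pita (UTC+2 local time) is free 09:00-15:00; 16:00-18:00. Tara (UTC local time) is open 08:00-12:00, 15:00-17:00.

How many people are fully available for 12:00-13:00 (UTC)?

Wei in UTC: 09:00-13:00, 14:00-16:00 (subtract 4h to convert from UTC+4).
Yosef in UTC: 06:30-11:30, 15:00-17:00 (add 2h to convert from UTC-2).
Pita in UTC: 07:00-13:00, 14:00-16:00 (subtract 2h to convert from UTC+2).
Tara in UTC: 08:00-12:00, 15:00-17:00.
Wei and Pita can make the full 12:00-13:00 slot — that's 2.

2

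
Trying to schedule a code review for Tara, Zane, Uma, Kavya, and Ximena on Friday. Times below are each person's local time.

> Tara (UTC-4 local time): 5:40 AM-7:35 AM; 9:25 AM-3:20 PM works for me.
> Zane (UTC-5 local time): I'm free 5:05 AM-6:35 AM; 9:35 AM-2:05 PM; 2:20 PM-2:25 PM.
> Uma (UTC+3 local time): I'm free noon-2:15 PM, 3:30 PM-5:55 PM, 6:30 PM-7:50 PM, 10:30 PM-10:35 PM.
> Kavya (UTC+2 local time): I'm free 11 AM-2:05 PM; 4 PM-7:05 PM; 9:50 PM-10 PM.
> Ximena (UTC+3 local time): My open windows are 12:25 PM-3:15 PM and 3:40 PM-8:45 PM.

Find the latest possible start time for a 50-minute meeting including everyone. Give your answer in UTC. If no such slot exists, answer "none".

Tara in UTC: 09:40-11:35, 13:25-19:20 (add 4h to convert from UTC-4).
Zane in UTC: 10:05-11:35, 14:35-19:05, 19:20-19:25 (add 5h to convert from UTC-5).
Uma in UTC: 09:00-11:15, 12:30-14:55, 15:30-16:50, 19:30-19:35 (subtract 3h to convert from UTC+3).
Kavya in UTC: 09:00-12:05, 14:00-17:05, 19:50-20:00 (subtract 2h to convert from UTC+2).
Ximena in UTC: 09:25-12:15, 12:40-17:45 (subtract 3h to convert from UTC+3).
Tara ∩ Zane: 10:05-11:35, 14:35-19:05.
Tara ∩ Zane ∩ Uma: 10:05-11:15, 14:35-14:55, 15:30-16:50.
Tara ∩ Zane ∩ Uma ∩ Kavya: 10:05-11:15, 14:35-14:55, 15:30-16:50.
Tara ∩ Zane ∩ Uma ∩ Kavya ∩ Ximena: 10:05-11:15, 14:35-14:55, 15:30-16:50.
The last common window of at least 50 minutes is 15:30-16:50; a 50-minute meeting can start as late as 16:00 and still end by 16:50.

16:00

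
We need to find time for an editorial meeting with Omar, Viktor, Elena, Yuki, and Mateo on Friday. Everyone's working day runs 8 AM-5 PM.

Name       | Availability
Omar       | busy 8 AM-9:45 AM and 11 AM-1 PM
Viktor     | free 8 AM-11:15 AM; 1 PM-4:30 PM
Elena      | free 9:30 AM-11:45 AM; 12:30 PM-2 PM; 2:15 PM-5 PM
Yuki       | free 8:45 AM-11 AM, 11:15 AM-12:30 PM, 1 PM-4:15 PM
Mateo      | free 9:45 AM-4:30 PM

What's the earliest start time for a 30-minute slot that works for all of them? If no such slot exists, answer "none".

Omar free: 09:45-11:00, 13:00-17:00 (invert busy blocks within the working day).
Viktor free: 08:00-11:15, 13:00-16:30.
Elena free: 09:30-11:45, 12:30-14:00, 14:15-17:00.
Yuki free: 08:45-11:00, 11:15-12:30, 13:00-16:15.
Mateo free: 09:45-16:30.
Omar ∩ Viktor: 09:45-11:00, 13:00-16:30.
Omar ∩ Viktor ∩ Elena: 09:45-11:00, 13:00-14:00, 14:15-16:30.
Omar ∩ Viktor ∩ Elena ∩ Yuki: 09:45-11:00, 13:00-14:00, 14:15-16:15.
Omar ∩ Viktor ∩ Elena ∩ Yuki ∩ Mateo: 09:45-11:00, 13:00-14:00, 14:15-16:15.
The first common window of at least 30 minutes is 09:45-11:00, so the earliest start is 09:45.

09:45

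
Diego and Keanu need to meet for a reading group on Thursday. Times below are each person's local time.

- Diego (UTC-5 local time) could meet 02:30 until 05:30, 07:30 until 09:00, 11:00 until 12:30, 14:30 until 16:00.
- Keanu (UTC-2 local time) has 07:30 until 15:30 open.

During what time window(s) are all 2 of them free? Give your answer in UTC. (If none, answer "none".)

Diego in UTC: 07:30-10:30, 12:30-14:00, 16:00-17:30, 19:30-21:00 (add 5h to convert from UTC-5).
Keanu in UTC: 09:30-17:30 (add 2h to convert from UTC-2).
Diego ∩ Keanu: 09:30-10:30, 12:30-14:00, 16:00-17:30.

09:30-10:30, 12:30-14:00, 16:00-17:30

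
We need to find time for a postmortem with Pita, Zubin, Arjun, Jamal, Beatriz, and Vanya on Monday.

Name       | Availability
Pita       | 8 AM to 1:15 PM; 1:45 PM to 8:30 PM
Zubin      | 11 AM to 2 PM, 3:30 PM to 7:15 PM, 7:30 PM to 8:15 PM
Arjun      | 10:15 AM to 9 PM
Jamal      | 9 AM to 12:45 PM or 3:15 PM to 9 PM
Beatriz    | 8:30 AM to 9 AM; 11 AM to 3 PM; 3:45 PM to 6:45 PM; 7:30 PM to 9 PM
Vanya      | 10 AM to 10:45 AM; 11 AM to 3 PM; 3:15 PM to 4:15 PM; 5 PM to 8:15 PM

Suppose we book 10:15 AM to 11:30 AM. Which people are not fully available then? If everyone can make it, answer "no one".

Beatriz, Vanya, Zubin

Pita: free for 10:15-11:30. Zubin: not fully free for 10:15-11:30. Arjun: free for 10:15-11:30. Jamal: free for 10:15-11:30. Beatriz: not fully free for 10:15-11:30. Vanya: not fully free for 10:15-11:30.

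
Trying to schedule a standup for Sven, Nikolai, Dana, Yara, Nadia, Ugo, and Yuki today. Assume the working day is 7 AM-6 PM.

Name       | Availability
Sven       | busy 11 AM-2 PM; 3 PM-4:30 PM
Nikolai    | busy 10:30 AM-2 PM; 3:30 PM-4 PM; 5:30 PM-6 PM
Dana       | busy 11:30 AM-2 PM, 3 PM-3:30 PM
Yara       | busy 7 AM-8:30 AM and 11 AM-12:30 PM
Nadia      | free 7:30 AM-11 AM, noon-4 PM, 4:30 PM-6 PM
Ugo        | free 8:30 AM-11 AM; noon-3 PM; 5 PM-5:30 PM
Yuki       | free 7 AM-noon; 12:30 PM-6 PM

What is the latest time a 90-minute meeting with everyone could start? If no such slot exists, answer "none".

09:00

Sven free: 07:00-11:00, 14:00-15:00, 16:30-18:00 (invert busy blocks within the working day).
Nikolai free: 07:00-10:30, 14:00-15:30, 16:00-17:30 (invert busy blocks within the working day).
Dana free: 07:00-11:30, 14:00-15:00, 15:30-18:00 (invert busy blocks within the working day).
Yara free: 08:30-11:00, 12:30-18:00 (invert busy blocks within the working day).
Nadia free: 07:30-11:00, 12:00-16:00, 16:30-18:00.
Ugo free: 08:30-11:00, 12:00-15:00, 17:00-17:30.
Yuki free: 07:00-12:00, 12:30-18:00.
Sven ∩ Nikolai: 07:00-10:30, 14:00-15:00, 16:30-17:30.
Sven ∩ Nikolai ∩ Dana: 07:00-10:30, 14:00-15:00, 16:30-17:30.
Sven ∩ Nikolai ∩ Dana ∩ Yara: 08:30-10:30, 14:00-15:00, 16:30-17:30.
Sven ∩ Nikolai ∩ Dana ∩ Yara ∩ Nadia: 08:30-10:30, 14:00-15:00, 16:30-17:30.
Sven ∩ Nikolai ∩ Dana ∩ Yara ∩ Nadia ∩ Ugo: 08:30-10:30, 14:00-15:00, 17:00-17:30.
Sven ∩ Nikolai ∩ Dana ∩ Yara ∩ Nadia ∩ Ugo ∩ Yuki: 08:30-10:30, 14:00-15:00, 17:00-17:30.
The last common window of at least 90 minutes is 08:30-10:30; a 90-minute meeting can start as late as 09:00 and still end by 10:30.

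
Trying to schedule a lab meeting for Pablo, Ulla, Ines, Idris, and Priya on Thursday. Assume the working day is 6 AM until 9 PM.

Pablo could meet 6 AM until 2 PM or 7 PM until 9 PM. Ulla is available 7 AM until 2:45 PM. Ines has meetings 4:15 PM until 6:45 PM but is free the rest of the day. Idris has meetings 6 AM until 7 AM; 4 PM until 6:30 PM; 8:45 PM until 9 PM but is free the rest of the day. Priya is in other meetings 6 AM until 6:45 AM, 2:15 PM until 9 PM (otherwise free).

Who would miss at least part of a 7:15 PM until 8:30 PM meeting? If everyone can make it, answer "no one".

Pablo free: 06:00-14:00, 19:00-21:00.
Ulla free: 07:00-14:45.
Ines free: 06:00-16:15, 18:45-21:00 (invert busy blocks within the working day).
Idris free: 07:00-16:00, 18:30-20:45 (invert busy blocks within the working day).
Priya free: 06:45-14:15 (invert busy blocks within the working day).
Pablo: free for 19:15-20:30. Ulla: not fully free for 19:15-20:30. Ines: free for 19:15-20:30. Idris: free for 19:15-20:30. Priya: not fully free for 19:15-20:30.

Priya, Ulla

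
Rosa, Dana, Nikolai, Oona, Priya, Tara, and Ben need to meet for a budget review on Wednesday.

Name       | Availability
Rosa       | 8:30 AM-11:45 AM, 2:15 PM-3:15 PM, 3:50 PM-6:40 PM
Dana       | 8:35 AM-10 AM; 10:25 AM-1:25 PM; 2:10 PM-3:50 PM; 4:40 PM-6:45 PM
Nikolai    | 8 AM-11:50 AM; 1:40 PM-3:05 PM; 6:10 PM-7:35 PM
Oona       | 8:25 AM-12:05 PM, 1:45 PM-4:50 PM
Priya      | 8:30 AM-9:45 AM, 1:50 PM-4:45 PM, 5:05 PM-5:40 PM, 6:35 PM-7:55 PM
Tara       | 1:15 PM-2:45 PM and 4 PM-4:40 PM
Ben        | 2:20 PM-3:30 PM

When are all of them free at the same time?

Rosa ∩ Dana: 08:35-10:00, 10:25-11:45, 14:15-15:15, 16:40-18:40.
Rosa ∩ Dana ∩ Nikolai: 08:35-10:00, 10:25-11:45, 14:15-15:05, 18:10-18:40.
Rosa ∩ Dana ∩ Nikolai ∩ Oona: 08:35-10:00, 10:25-11:45, 14:15-15:05.
Rosa ∩ Dana ∩ Nikolai ∩ Oona ∩ Priya: 08:35-09:45, 14:15-15:05.
Rosa ∩ Dana ∩ Nikolai ∩ Oona ∩ Priya ∩ Tara: 14:15-14:45.
Rosa ∩ Dana ∩ Nikolai ∩ Oona ∩ Priya ∩ Tara ∩ Ben: 14:20-14:45.

14:20-14:45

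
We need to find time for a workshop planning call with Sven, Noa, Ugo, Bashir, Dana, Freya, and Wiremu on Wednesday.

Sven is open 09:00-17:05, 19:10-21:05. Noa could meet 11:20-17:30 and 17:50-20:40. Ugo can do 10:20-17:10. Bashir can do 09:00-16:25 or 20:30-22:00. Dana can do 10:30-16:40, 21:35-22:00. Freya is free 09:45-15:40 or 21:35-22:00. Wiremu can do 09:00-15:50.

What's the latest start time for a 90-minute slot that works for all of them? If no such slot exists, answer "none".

Sven ∩ Noa: 11:20-17:05, 19:10-20:40.
Sven ∩ Noa ∩ Ugo: 11:20-17:05.
Sven ∩ Noa ∩ Ugo ∩ Bashir: 11:20-16:25.
Sven ∩ Noa ∩ Ugo ∩ Bashir ∩ Dana: 11:20-16:25.
Sven ∩ Noa ∩ Ugo ∩ Bashir ∩ Dana ∩ Freya: 11:20-15:40.
Sven ∩ Noa ∩ Ugo ∩ Bashir ∩ Dana ∩ Freya ∩ Wiremu: 11:20-15:40.
The last common window of at least 90 minutes is 11:20-15:40; a 90-minute meeting can start as late as 14:10 and still end by 15:40.

14:10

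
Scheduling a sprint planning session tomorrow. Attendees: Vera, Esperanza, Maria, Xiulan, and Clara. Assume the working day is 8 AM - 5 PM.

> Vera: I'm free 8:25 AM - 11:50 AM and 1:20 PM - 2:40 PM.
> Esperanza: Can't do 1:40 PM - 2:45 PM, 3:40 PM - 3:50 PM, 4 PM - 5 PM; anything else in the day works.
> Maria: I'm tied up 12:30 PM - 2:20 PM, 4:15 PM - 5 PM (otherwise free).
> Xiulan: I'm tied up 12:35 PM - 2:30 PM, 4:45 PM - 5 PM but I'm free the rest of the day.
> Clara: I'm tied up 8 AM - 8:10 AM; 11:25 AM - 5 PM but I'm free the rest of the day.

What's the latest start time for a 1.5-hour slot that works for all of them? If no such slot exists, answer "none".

09:55

Vera free: 08:25-11:50, 13:20-14:40.
Esperanza free: 08:00-13:40, 14:45-15:40, 15:50-16:00 (invert busy blocks within the working day).
Maria free: 08:00-12:30, 14:20-16:15 (invert busy blocks within the working day).
Xiulan free: 08:00-12:35, 14:30-16:45 (invert busy blocks within the working day).
Clara free: 08:10-11:25 (invert busy blocks within the working day).
Vera ∩ Esperanza: 08:25-11:50, 13:20-13:40.
Vera ∩ Esperanza ∩ Maria: 08:25-11:50.
Vera ∩ Esperanza ∩ Maria ∩ Xiulan: 08:25-11:50.
Vera ∩ Esperanza ∩ Maria ∩ Xiulan ∩ Clara: 08:25-11:25.
The last common window of at least 90 minutes is 08:25-11:25; a 90-minute meeting can start as late as 09:55 and still end by 11:25.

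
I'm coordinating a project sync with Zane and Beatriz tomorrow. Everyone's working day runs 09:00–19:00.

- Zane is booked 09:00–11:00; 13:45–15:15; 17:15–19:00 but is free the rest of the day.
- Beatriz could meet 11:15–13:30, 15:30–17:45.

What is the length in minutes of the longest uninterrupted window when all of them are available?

Zane free: 11:00-13:45, 15:15-17:15 (invert busy blocks within the working day).
Beatriz free: 11:15-13:30, 15:30-17:45.
Zane ∩ Beatriz: 11:15-13:30, 15:30-17:15.
Those are the intersection windows.
The longest is 11:15-13:30 at 135 minutes.

135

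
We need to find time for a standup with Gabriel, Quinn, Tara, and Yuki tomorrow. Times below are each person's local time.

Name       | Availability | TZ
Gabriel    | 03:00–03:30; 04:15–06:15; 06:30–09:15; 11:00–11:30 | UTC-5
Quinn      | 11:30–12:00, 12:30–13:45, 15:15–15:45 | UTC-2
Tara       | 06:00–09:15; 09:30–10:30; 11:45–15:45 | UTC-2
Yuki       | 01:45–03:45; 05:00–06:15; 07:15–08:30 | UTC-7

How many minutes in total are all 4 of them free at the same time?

0

Gabriel in UTC: 08:00-08:30, 09:15-11:15, 11:30-14:15, 16:00-16:30 (add 5h to convert from UTC-5).
Quinn in UTC: 13:30-14:00, 14:30-15:45, 17:15-17:45 (add 2h to convert from UTC-2).
Tara in UTC: 08:00-11:15, 11:30-12:30, 13:45-17:45 (add 2h to convert from UTC-2).
Yuki in UTC: 08:45-10:45, 12:00-13:15, 14:15-15:30 (add 7h to convert from UTC-7).
Gabriel ∩ Quinn: 13:30-14:00.
Gabriel ∩ Quinn ∩ Tara: 13:45-14:00.
Gabriel ∩ Quinn ∩ Tara ∩ Yuki: ∅.
There is no time when everyone is free.
There is no common window, so the total is 0 minutes.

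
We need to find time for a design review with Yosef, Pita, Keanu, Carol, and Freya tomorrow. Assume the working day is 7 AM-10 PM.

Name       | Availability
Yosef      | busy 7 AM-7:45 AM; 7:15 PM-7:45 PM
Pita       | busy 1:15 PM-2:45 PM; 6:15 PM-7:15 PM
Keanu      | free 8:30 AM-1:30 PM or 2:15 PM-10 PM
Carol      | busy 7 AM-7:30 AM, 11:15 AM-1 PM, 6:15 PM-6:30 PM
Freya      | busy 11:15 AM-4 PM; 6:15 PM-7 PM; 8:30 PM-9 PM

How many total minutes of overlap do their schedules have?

405

Yosef free: 07:45-19:15, 19:45-22:00 (invert busy blocks within the working day).
Pita free: 07:00-13:15, 14:45-18:15, 19:15-22:00 (invert busy blocks within the working day).
Keanu free: 08:30-13:30, 14:15-22:00.
Carol free: 07:30-11:15, 13:00-18:15, 18:30-22:00 (invert busy blocks within the working day).
Freya free: 07:00-11:15, 16:00-18:15, 19:00-20:30, 21:00-22:00 (invert busy blocks within the working day).
Yosef ∩ Pita: 07:45-13:15, 14:45-18:15, 19:45-22:00.
Yosef ∩ Pita ∩ Keanu: 08:30-13:15, 14:45-18:15, 19:45-22:00.
Yosef ∩ Pita ∩ Keanu ∩ Carol: 08:30-11:15, 13:00-13:15, 14:45-18:15, 19:45-22:00.
Yosef ∩ Pita ∩ Keanu ∩ Carol ∩ Freya: 08:30-11:15, 16:00-18:15, 19:45-20:30, 21:00-22:00.
Those are the intersection windows.
Summing the common windows: 165 + 135 + 45 + 60 = 405 minutes.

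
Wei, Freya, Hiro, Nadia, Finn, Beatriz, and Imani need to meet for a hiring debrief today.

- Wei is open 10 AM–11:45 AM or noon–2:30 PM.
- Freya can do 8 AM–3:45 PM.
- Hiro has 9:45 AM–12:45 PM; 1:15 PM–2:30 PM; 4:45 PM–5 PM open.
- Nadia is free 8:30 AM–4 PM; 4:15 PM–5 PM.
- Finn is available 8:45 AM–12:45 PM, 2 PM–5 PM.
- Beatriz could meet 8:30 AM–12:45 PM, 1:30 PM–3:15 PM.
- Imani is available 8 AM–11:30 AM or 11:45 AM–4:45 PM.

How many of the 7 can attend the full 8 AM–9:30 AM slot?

Freya and Imani can make the full 08:00-09:30 slot — that's 2.

2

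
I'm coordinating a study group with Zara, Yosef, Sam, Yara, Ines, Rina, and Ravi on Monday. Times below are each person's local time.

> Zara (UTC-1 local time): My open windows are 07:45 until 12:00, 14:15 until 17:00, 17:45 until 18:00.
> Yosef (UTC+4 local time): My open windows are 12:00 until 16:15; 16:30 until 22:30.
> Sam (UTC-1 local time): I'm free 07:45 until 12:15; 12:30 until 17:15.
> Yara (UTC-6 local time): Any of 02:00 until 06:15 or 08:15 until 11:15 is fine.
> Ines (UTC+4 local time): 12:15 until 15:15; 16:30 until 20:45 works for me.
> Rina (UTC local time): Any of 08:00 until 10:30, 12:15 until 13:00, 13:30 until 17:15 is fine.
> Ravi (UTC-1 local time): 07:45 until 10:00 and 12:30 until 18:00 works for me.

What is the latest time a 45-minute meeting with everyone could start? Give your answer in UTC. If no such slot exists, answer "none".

16:00

Zara in UTC: 08:45-13:00, 15:15-18:00, 18:45-19:00 (add 1h to convert from UTC-1).
Yosef in UTC: 08:00-12:15, 12:30-18:30 (subtract 4h to convert from UTC+4).
Sam in UTC: 08:45-13:15, 13:30-18:15 (add 1h to convert from UTC-1).
Yara in UTC: 08:00-12:15, 14:15-17:15 (add 6h to convert from UTC-6).
Ines in UTC: 08:15-11:15, 12:30-16:45 (subtract 4h to convert from UTC+4).
Rina in UTC: 08:00-10:30, 12:15-13:00, 13:30-17:15.
Ravi in UTC: 08:45-11:00, 13:30-19:00 (add 1h to convert from UTC-1).
Zara ∩ Yosef: 08:45-12:15, 12:30-13:00, 15:15-18:00.
Zara ∩ Yosef ∩ Sam: 08:45-12:15, 12:30-13:00, 15:15-18:00.
Zara ∩ Yosef ∩ Sam ∩ Yara: 08:45-12:15, 15:15-17:15.
Zara ∩ Yosef ∩ Sam ∩ Yara ∩ Ines: 08:45-11:15, 15:15-16:45.
Zara ∩ Yosef ∩ Sam ∩ Yara ∩ Ines ∩ Rina: 08:45-10:30, 15:15-16:45.
Zara ∩ Yosef ∩ Sam ∩ Yara ∩ Ines ∩ Rina ∩ Ravi: 08:45-10:30, 15:15-16:45.
Those are the intersection windows.
The last common window of at least 45 minutes is 15:15-16:45; a 45-minute meeting can start as late as 16:00 and still end by 16:45.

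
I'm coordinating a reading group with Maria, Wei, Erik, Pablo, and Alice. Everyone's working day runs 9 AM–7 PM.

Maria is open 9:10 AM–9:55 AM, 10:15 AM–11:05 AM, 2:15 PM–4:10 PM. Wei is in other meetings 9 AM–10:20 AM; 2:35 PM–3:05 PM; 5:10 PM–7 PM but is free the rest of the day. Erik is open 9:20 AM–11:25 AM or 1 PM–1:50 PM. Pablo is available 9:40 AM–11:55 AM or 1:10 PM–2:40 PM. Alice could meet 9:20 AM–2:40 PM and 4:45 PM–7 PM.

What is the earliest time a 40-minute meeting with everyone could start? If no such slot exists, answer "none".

Maria free: 09:10-09:55, 10:15-11:05, 14:15-16:10.
Wei free: 10:20-14:35, 15:05-17:10 (invert busy blocks within the working day).
Erik free: 09:20-11:25, 13:00-13:50.
Pablo free: 09:40-11:55, 13:10-14:40.
Alice free: 09:20-14:40, 16:45-19:00.
Maria ∩ Wei: 10:20-11:05, 14:15-14:35, 15:05-16:10.
Maria ∩ Wei ∩ Erik: 10:20-11:05.
Maria ∩ Wei ∩ Erik ∩ Pablo: 10:20-11:05.
Maria ∩ Wei ∩ Erik ∩ Pablo ∩ Alice: 10:20-11:05.
The first common window of at least 40 minutes is 10:20-11:05, so the earliest start is 10:20.

10:20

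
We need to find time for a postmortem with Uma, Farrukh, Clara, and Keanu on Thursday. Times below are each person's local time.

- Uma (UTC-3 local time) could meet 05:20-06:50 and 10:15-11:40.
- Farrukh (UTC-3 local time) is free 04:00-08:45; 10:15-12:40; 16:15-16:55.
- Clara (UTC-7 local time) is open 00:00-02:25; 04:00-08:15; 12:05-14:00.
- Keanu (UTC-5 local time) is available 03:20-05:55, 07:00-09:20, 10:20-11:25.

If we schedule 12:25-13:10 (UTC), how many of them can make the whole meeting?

2

Uma in UTC: 08:20-09:50, 13:15-14:40 (add 3h to convert from UTC-3).
Farrukh in UTC: 07:00-11:45, 13:15-15:40, 19:15-19:55 (add 3h to convert from UTC-3).
Clara in UTC: 07:00-09:25, 11:00-15:15, 19:05-21:00 (add 7h to convert from UTC-7).
Keanu in UTC: 08:20-10:55, 12:00-14:20, 15:20-16:25 (add 5h to convert from UTC-5).
Clara and Keanu can make the full 12:25-13:10 slot — that's 2.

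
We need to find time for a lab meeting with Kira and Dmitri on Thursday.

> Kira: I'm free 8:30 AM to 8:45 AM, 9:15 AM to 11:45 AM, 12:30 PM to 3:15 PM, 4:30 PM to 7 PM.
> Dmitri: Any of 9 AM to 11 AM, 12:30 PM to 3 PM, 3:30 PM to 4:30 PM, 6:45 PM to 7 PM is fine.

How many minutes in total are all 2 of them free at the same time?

270

Kira ∩ Dmitri: 09:15-11:00, 12:30-15:00, 18:45-19:00.
Those are the intersection windows.
Summing the common windows: 105 + 150 + 15 = 270 minutes.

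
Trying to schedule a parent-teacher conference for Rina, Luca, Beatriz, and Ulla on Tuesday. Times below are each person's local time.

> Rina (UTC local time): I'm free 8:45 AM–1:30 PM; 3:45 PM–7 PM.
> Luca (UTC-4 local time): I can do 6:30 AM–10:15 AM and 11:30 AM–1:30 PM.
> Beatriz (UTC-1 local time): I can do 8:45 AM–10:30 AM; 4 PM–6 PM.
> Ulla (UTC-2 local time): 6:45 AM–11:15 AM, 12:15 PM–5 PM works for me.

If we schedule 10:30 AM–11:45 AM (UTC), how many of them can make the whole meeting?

3

Rina in UTC: 08:45-13:30, 15:45-19:00.
Luca in UTC: 10:30-14:15, 15:30-17:30 (add 4h to convert from UTC-4).
Beatriz in UTC: 09:45-11:30, 17:00-19:00 (add 1h to convert from UTC-1).
Ulla in UTC: 08:45-13:15, 14:15-19:00 (add 2h to convert from UTC-2).
Rina, Luca, and Ulla can make the full 10:30-11:45 slot — that's 3.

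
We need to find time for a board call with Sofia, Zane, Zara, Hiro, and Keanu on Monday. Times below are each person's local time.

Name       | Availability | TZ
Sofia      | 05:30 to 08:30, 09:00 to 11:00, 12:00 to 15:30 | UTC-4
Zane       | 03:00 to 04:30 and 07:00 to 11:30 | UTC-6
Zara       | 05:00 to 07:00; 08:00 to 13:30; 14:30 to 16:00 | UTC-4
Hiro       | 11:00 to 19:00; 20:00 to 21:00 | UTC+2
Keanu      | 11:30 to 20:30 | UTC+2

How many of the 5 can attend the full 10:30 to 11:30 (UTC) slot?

Sofia in UTC: 09:30-12:30, 13:00-15:00, 16:00-19:30 (add 4h to convert from UTC-4).
Zane in UTC: 09:00-10:30, 13:00-17:30 (add 6h to convert from UTC-6).
Zara in UTC: 09:00-11:00, 12:00-17:30, 18:30-20:00 (add 4h to convert from UTC-4).
Hiro in UTC: 09:00-17:00, 18:00-19:00 (subtract 2h to convert from UTC+2).
Keanu in UTC: 09:30-18:30 (subtract 2h to convert from UTC+2).
Sofia, Hiro, and Keanu can make the full 10:30-11:30 slot — that's 3.

3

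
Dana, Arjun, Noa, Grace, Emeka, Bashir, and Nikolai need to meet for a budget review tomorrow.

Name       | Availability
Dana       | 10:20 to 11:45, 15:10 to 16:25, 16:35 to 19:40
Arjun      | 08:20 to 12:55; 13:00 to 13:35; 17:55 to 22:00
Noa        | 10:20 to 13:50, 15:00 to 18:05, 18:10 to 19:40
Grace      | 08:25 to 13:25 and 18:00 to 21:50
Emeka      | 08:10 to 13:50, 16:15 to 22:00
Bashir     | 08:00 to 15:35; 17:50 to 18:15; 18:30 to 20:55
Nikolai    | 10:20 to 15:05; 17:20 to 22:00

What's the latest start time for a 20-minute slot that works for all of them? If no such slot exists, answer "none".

Dana ∩ Arjun: 10:20-11:45, 17:55-19:40.
Dana ∩ Arjun ∩ Noa: 10:20-11:45, 17:55-18:05, 18:10-19:40.
Dana ∩ Arjun ∩ Noa ∩ Grace: 10:20-11:45, 18:00-18:05, 18:10-19:40.
Dana ∩ Arjun ∩ Noa ∩ Grace ∩ Emeka: 10:20-11:45, 18:00-18:05, 18:10-19:40.
Dana ∩ Arjun ∩ Noa ∩ Grace ∩ Emeka ∩ Bashir: 10:20-11:45, 18:00-18:05, 18:10-18:15, 18:30-19:40.
Dana ∩ Arjun ∩ Noa ∩ Grace ∩ Emeka ∩ Bashir ∩ Nikolai: 10:20-11:45, 18:00-18:05, 18:10-18:15, 18:30-19:40.
Those are the intersection windows.
The last common window of at least 20 minutes is 18:30-19:40; a 20-minute meeting can start as late as 19:20 and still end by 19:40.

19:20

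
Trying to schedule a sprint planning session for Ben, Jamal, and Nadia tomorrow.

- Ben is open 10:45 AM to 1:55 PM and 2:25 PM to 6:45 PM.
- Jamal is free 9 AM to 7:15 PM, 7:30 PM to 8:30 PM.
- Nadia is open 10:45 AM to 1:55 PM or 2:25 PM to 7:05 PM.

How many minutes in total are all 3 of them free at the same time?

Ben ∩ Jamal: 10:45-13:55, 14:25-18:45.
Ben ∩ Jamal ∩ Nadia: 10:45-13:55, 14:25-18:45.
Summing the common windows: 190 + 260 = 450 minutes.

450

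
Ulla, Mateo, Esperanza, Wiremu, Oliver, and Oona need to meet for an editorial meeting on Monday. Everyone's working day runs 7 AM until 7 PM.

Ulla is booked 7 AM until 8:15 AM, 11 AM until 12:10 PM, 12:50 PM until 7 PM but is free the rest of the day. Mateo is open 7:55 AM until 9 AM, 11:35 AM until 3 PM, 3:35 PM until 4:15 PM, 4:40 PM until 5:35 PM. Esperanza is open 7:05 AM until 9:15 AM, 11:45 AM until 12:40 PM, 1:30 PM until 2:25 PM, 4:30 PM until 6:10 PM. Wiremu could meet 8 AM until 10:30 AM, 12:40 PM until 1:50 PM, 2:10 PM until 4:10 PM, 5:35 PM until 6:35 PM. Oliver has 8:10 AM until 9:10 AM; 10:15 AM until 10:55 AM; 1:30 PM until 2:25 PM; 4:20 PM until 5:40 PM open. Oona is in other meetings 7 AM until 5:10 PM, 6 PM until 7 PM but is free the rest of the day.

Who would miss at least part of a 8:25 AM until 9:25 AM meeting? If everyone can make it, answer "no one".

Esperanza, Mateo, Oliver, Oona

Ulla free: 08:15-11:00, 12:10-12:50 (invert busy blocks within the working day).
Mateo free: 07:55-09:00, 11:35-15:00, 15:35-16:15, 16:40-17:35.
Esperanza free: 07:05-09:15, 11:45-12:40, 13:30-14:25, 16:30-18:10.
Wiremu free: 08:00-10:30, 12:40-13:50, 14:10-16:10, 17:35-18:35.
Oliver free: 08:10-09:10, 10:15-10:55, 13:30-14:25, 16:20-17:40.
Oona free: 17:10-18:00 (invert busy blocks within the working day).
Ulla: free for 08:25-09:25. Mateo: not fully free for 08:25-09:25. Esperanza: not fully free for 08:25-09:25. Wiremu: free for 08:25-09:25. Oliver: not fully free for 08:25-09:25. Oona: not fully free for 08:25-09:25.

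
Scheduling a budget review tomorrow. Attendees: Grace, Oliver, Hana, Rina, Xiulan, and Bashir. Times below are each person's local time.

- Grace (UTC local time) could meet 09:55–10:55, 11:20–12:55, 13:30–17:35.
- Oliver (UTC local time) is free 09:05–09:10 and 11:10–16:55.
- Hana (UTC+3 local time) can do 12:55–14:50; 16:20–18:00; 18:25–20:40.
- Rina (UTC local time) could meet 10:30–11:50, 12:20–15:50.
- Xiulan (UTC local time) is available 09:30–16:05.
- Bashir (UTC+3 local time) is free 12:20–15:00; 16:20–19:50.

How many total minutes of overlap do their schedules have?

Grace in UTC: 09:55-10:55, 11:20-12:55, 13:30-17:35.
Oliver in UTC: 09:05-09:10, 11:10-16:55.
Hana in UTC: 09:55-11:50, 13:20-15:00, 15:25-17:40 (subtract 3h to convert from UTC+3).
Rina in UTC: 10:30-11:50, 12:20-15:50.
Xiulan in UTC: 09:30-16:05.
Bashir in UTC: 09:20-12:00, 13:20-16:50 (subtract 3h to convert from UTC+3).
Grace ∩ Oliver: 11:20-12:55, 13:30-16:55.
Grace ∩ Oliver ∩ Hana: 11:20-11:50, 13:30-15:00, 15:25-16:55.
Grace ∩ Oliver ∩ Hana ∩ Rina: 11:20-11:50, 13:30-15:00, 15:25-15:50.
Grace ∩ Oliver ∩ Hana ∩ Rina ∩ Xiulan: 11:20-11:50, 13:30-15:00, 15:25-15:50.
Grace ∩ Oliver ∩ Hana ∩ Rina ∩ Xiulan ∩ Bashir: 11:20-11:50, 13:30-15:00, 15:25-15:50.
Summing the common windows: 30 + 90 + 25 = 145 minutes.

145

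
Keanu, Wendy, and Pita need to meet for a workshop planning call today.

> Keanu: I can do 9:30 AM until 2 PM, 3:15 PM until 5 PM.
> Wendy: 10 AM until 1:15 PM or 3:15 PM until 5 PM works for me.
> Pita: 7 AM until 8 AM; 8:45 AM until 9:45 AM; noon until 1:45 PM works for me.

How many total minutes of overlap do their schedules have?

75

Keanu ∩ Wendy: 10:00-13:15, 15:15-17:00.
Keanu ∩ Wendy ∩ Pita: 12:00-13:15.
That's a single block of 75 minutes.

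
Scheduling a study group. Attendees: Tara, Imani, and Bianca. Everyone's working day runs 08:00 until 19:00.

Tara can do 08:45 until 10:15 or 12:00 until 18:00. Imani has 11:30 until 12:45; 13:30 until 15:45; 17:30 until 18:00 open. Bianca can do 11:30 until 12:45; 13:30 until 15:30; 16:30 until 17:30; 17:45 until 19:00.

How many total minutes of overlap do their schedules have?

180

Tara ∩ Imani: 12:00-12:45, 13:30-15:45, 17:30-18:00.
Tara ∩ Imani ∩ Bianca: 12:00-12:45, 13:30-15:30, 17:45-18:00.
So the common availability across everyone is 12:00-12:45, 13:30-15:30, 17:45-18:00.
Summing the common windows: 45 + 120 + 15 = 180 minutes.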